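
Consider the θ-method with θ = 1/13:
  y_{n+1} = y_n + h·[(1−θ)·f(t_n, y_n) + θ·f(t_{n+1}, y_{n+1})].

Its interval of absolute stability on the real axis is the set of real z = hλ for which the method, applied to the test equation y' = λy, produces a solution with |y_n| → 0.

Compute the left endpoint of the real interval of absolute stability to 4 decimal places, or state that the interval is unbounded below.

With y'=λy (z=hλ):
  y_{n+1} = y_n + z·[12/13·y_n + 1/13·y_{n+1}] ⇒ (1 − 1/13z)y_{n+1} = (1 + 12/13z)y_n
  Hence R(z) = (1 + 12/13z)/(1 − 1/13z).

Find x<0 with |R(x)|<1.
x=-1.34: |R|=0.2148
R=−1: 1+12/13x = −1+1/13x ⇒ -11/13x=2 ⇒ x=2/(-11/13)=-2.3636
Confirm numerically:
  x=-2.024: |R|=0.75133 <1
  x=-1.734: |R|=0.52993 <1
  x=-1.652: |R|=0.46574 <1
  x=-0.980: |R|=0.08870 <1
  x=-2.652: |R|=1.20266 >1
  x=-2.503: |R|=1.09888 >1
  x=-2.394: |R|=1.02170 >1
Interval (-2.3636, 0).

z* = -2.3636.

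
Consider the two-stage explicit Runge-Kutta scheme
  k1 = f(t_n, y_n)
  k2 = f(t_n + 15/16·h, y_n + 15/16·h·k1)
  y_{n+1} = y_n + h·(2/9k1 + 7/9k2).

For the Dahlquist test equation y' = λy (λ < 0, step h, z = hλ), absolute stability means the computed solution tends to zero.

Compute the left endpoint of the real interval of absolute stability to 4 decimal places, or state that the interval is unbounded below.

z* = -1.3714.

Set f=λy, z=hλ:
  k1=λy_n ⇒ h·k1=z·y_n;  k2=λ(1+15/16z)y_n ⇒ h·k2=z(1+15/16z)y_n
  y_{n+1}/y_n = 1 + 2/9z + 7/9z(1+15/16z) = 1 + z + 35/48z²
  R(z) = 1 + z + 35/48z².

Boundary: |R(x)|=1, x<0.
x=-1.3: |R|=0.9323
R=1: x+35/48x²=0 ⇒ x=−48/35=-1.3714; min R=1−1/(4·35/48)=0.6571>−1
Confirm numerically:
  x=-1.134: |R|=0.80368 <1
  x=-0.717: |R|=0.65786 <1
  x=-0.612: |R|=0.66111 <1
  x=-1.906: |R|=1.74294 >1
  x=-1.742: |R|=1.47070 >1
  x=-1.404: |R|=1.03334 >1
Stable set (-1.3714, 0).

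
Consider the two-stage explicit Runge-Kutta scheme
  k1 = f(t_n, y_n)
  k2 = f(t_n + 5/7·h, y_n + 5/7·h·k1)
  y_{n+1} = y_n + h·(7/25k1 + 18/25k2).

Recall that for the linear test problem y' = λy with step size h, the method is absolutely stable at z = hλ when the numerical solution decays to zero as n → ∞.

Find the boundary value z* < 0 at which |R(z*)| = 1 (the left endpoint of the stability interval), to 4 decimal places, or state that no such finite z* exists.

Set f=λy, z=hλ:
  k1=λy_n ⇒ h·k1=z·y_n;  k2=λ(1+5/7z)y_n ⇒ h·k2=z(1+5/7z)y_n
  y_{n+1}/y_n = 1 + 7/25z + 18/25z(1+5/7z) = 1 + z + 18/35z²
  R(z) = 1 + z + 18/35z².

Need |R(x)|<1, x<0.
x=-1.35: |R|=0.5873
R=1: x+18/35x²=0 ⇒ x=−35/18=-1.9444; min R=1−1/(4·18/35)=0.5139>−1
Confirm numerically:
  x=-1.603: |R|=0.71851 <1
  x=-1.422: |R|=0.61793 <1
  x=-0.822: |R|=0.52549 <1
  x=-0.790: |R|=0.53097 <1
  x=-2.498: |R|=1.71114 >1
  x=-2.325: |R|=1.45504 >1
Stable set (-1.9444, 0).

left endpoint -1.9444.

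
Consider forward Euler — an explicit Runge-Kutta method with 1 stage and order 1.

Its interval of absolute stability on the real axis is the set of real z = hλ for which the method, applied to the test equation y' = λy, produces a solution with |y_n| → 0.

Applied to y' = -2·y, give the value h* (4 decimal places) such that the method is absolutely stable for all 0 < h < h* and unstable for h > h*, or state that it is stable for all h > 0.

Set f=λy, z=hλ:
  order 1, 1-stage ⇒ R(z)=1+z
  (e.g. R(-1.21)=-0.21000, |R|=0.21000)

Need |R(x)|<1, x<0.
x=-1.21: |R|=0.2100
|R(-1.98)|=0.9800 |R(-0.62)|=0.3800 |R(-0.53)|=0.4700
Bisect:
  x_lo=-2.4495 |R|=1.4495  x_hi=-0.3924 |R|=0.6076
  mid=-1.42097 |R|=0.42097 →hi
  mid=-1.93525 |R|=0.93525 →hi
  mid=-2.19238 |R|=1.19238 →lo
  mid=-2.06381 |R|=1.06381 →lo
  mid=-1.99953 |R|=0.99953 →hi
  mid=-2.03167 |R|=1.03167 →lo
  mid=-2.01560 |R|=1.01560 →lo
  mid=-2.00757 |R|=1.00757 →lo
  mid=-2.00355 |R|=1.00355 →lo
  ...
  [-2.00003,-1.99991] ⇒ x*=-2.0000
Stable set (-2.0000, 0).

(-2.0000,0); λ=-2 ⇒ h* = 1.0000.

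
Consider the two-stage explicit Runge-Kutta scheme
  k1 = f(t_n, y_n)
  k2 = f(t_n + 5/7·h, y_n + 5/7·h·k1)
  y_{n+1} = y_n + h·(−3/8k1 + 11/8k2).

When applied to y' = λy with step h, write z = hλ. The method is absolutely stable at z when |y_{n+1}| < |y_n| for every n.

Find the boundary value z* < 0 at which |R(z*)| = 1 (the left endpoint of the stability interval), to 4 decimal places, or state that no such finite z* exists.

On y'=λy, z=hλ:
  k1=λy_n ⇒ h·k1=z·y_n;  k2=λ(1+5/7z)y_n ⇒ h·k2=z(1+5/7z)y_n
  y_{n+1}/y_n = 1 − 3/8z + 11/8z(1+5/7z) = 1 + z + 55/56z²
  ⇒ R(z) = 1 + z + 55/56z².

Boundary: |R(x)|=1, x<0.
x=-0.92: |R|=0.9113
R=1: x+55/56x²=0 ⇒ x=−56/55=-1.0182; min R=1−1/(4·55/56)=0.7455>−1
Confirm numerically:
  x=-0.834: |R|=0.84914 <1
  x=-0.746: |R|=0.80058 <1
  x=-0.564: |R|=0.74842 <1
  x=-1.511: |R|=1.73135 >1
  x=-1.295: |R|=1.35208 >1
  x=-1.078: |R|=1.06333 >1
So |R|<1 on (-1.0182, 0).

left endpoint -1.0182.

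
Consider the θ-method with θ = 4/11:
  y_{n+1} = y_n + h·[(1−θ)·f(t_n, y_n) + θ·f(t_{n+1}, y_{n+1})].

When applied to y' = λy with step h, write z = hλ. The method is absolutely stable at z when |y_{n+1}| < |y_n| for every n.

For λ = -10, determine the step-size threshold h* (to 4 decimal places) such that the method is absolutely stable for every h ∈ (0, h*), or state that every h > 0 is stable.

On y'=λy, z=hλ:
  y_{n+1} = y_n + z·[7/11·y_n + 4/11·y_{n+1}] ⇒ (1 − 4/11z)y_{n+1} = (1 + 7/11z)y_n
  R(z) = (1 + 7/11z)/(1 − 4/11z).

Find x<0 with |R(x)|<1.
x=-1.37: |R|=0.0856
R=−1: 1+7/11x = −1+4/11x ⇒ -3/11x=2 ⇒ x=2/(-3/11)=-7.3333
Confirm numerically:
  x=-6.978: |R|=0.97260 <1
  x=-6.915: |R|=0.96754 <1
  x=-6.069: |R|=0.89248 <1
  x=-7.854: |R|=1.03683 >1
  x=-7.784: |R|=1.03209 >1
Stable set (-7.3333, 0).

(-7.3333,0); λ=-10 ⇒ h* = (22/3)/10 = 0.7333.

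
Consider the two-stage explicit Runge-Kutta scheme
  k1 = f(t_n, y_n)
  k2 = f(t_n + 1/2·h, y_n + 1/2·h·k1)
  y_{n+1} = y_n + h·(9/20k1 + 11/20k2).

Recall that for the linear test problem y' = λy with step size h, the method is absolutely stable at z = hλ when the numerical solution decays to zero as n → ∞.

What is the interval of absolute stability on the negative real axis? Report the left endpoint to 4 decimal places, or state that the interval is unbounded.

z∈(-3.6364,0).

On y'=λy, z=hλ:
  k1=λy_n ⇒ h·k1=z·y_n;  k2=λ(1+1/2z)y_n ⇒ h·k2=z(1+1/2z)y_n
  y_{n+1}/y_n = 1 + 9/20z + 11/20z(1+1/2z) = 1 + z + 11/40z²
  R(z) = 1 + z + 11/40z².

Need |R(x)|<1, x<0.
x=-1.55: |R|=0.1107
R=1: x+11/40x²=0 ⇒ x=−40/11=-3.6364; min R=1−1/(4·11/40)=0.0909>−1
Confirm numerically:
  x=-3.494: |R|=0.86321 <1
  x=-3.295: |R|=0.69068 <1
  x=-3.080: |R|=0.52876 <1
  x=-1.682: |R|=0.09601 <1
  x=-4.073: |R|=1.48907 >1
  x=-4.015: |R|=1.41806 >1
Stable set (-3.6364, 0).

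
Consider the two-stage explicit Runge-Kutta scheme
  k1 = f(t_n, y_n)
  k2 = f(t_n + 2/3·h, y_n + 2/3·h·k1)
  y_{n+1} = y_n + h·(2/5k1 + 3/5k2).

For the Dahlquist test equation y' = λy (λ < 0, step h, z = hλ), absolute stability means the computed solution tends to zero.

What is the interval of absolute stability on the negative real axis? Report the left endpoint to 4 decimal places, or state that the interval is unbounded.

(-2.5000, 0).

On y'=λy, z=hλ:
  k1=λy_n ⇒ h·k1=z·y_n;  k2=λ(1+2/3z)y_n ⇒ h·k2=z(1+2/3z)y_n
  y_{n+1}/y_n = 1 + 2/5z + 3/5z(1+2/3z) = 1 + z + 2/5z²
  Hence R(z) = 1 + z + 2/5z².

Boundary: |R(x)|=1, x<0.
x=-0.4: |R|=0.6640
R=1: x+2/5x²=0 ⇒ x=−5/2=-2.5000; min R=1−1/(4·2/5)=0.3750>−1
Confirm numerically:
  x=-2.145: |R|=0.69541 <1
  x=-1.495: |R|=0.39901 <1
  x=-1.391: |R|=0.38295 <1
  x=-3.007: |R|=1.60982 >1
  x=-2.912: |R|=1.47990 >1
Interval (-2.5000, 0).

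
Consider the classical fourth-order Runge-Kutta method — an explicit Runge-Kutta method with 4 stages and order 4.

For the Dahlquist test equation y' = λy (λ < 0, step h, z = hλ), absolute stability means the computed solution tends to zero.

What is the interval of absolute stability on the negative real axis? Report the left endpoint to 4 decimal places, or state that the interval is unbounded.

On y'=λy, z=hλ:
  order 4, 4-stage ⇒ R(z)=1+z+z^2/2+z^3/6+z^4/24
  (e.g. R(-1.14)=0.33325, |R|=0.33325)

Find x<0 with |R(x)|<1.
x=-1.14: |R|=0.3332
|R(-0.86)|=0.4266 |R(-0.82)|=0.4431 |R(-0.66)|=0.5178
Bisect:
  x_lo=-3.2851 |R|=2.0547  x_hi=-0.1329 |R|=0.8755
  mid=-1.70899 |R|=0.27486 →hi
  mid=-2.49702 |R|=0.64553 →hi
  mid=-2.89104 |R|=1.17149 →lo
  mid=-2.69403 |R|=0.87090 →hi
  mid=-2.79253 |R|=1.01097 →lo
  mid=-2.74328 |R|=0.93848 →hi
  mid=-2.76791 |R|=0.97410 →hi
  mid=-2.78022 |R|=0.99238 →hi
  mid=-2.78638 |R|=1.00163 →lo
  mid=-2.78330 |R|=0.99700 →hi
  ...
  [-2.78541,-2.78522] ⇒ x*=-2.7853
Stable set (-2.7853, 0).

z∈(-2.7853,0).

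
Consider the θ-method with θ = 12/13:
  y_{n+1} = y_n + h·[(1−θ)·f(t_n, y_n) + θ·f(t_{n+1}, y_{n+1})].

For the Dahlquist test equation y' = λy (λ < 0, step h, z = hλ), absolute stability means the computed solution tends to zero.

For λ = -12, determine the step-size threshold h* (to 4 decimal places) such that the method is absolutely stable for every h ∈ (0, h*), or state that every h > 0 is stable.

Set f=λy, z=hλ:
  y_{n+1} = y_n + z·[1/13·y_n + 12/13·y_{n+1}] ⇒ (1 − 12/13z)y_{n+1} = (1 + 1/13z)y_n
  ⇒ R(z) = (1 + 1/13z)/(1 − 12/13z).

Find x<0 with |R(x)|<1.
x=-0.37: |R|=0.7242
x=-2: |R|=0.2973
x=-10: |R|=0.0226
x=-100: |R|=0.0717
θ=12/13≥1/2 ⇒ |1+1/13x|<|1−12/13x| ∀x<0 ⇒ stable on all of ℝ⁻.

(−∞, 0) — no finite endpoint. Any h>0 works for λ=-12.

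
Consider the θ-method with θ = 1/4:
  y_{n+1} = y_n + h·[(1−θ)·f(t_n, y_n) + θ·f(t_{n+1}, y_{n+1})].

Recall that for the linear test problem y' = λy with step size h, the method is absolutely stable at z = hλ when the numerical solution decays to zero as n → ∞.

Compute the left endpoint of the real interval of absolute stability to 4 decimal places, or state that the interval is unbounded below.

z* = -4.0000.

Test eqn y'=λy, z=hλ:
  y_{n+1} = y_n + z·[3/4·y_n + 1/4·y_{n+1}] ⇒ (1 − 1/4z)y_{n+1} = (1 + 3/4z)y_n
  R(z) = (1 + 3/4z)/(1 − 1/4z).

Find x<0 with |R(x)|<1.
x=-1.05: |R|=0.1683
R=−1: 1+3/4x = −1+1/4x ⇒ -1/2x=2 ⇒ x=2/(-1/2)=-4.0000
Confirm numerically:
  x=-3.394: |R|=0.83608 <1
  x=-2.258: |R|=0.44327 <1
  x=-1.820: |R|=0.25086 <1
  x=-4.308: |R|=1.07415 >1
  x=-4.229: |R|=1.05566 >1
  x=-4.084: |R|=1.02078 >1
So |R|<1 on (-4.0000, 0).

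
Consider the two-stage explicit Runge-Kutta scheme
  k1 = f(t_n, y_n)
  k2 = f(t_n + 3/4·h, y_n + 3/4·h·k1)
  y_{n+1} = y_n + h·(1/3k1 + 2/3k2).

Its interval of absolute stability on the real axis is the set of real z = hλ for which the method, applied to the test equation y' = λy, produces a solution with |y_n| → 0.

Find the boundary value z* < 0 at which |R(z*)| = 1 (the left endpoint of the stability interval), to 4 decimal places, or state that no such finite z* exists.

Set f=λy, z=hλ:
  k1=λy_n ⇒ h·k1=z·y_n;  k2=λ(1+3/4z)y_n ⇒ h·k2=z(1+3/4z)y_n
  y_{n+1}/y_n = 1 + 1/3z + 2/3z(1+3/4z) = 1 + z + 1/2z²
  R(z) = 1 + z + 1/2z².

Solve |R(x)|<1 on ℝ⁻.
x=-1.37: |R|=0.5685
R=1: x+1/2x²=0 ⇒ x=−2=-2.0000; min R=1−1/(4·1/2)=0.5000>−1
Confirm numerically:
  x=-1.919: |R|=0.92228 <1
  x=-1.597: |R|=0.67820 <1
  x=-1.095: |R|=0.50451 <1
  x=-2.195: |R|=1.21401 >1
  x=-2.192: |R|=1.21043 >1
  x=-2.033: |R|=1.03354 >1
Interval (-2.0000, 0).

left endpoint -2.0000.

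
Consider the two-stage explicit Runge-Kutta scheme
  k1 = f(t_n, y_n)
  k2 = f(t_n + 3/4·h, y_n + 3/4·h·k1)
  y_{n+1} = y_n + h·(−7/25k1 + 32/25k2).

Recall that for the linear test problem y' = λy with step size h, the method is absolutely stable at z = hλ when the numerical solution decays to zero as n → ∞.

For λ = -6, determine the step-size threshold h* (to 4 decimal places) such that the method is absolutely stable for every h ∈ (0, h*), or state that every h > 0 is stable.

Set f=λy, z=hλ:
  k1=λy_n ⇒ h·k1=z·y_n;  k2=λ(1+3/4z)y_n ⇒ h·k2=z(1+3/4z)y_n
  y_{n+1}/y_n = 1 − 7/25z + 32/25z(1+3/4z) = 1 + z + 24/25z²
  so R(z) = 1 + z + 24/25z².

Find x<0 with |R(x)|<1.
x=-0.42: |R|=0.7493
R=1: x+24/25x²=0 ⇒ x=−25/24=-1.0417; min R=1−1/(4·24/25)=0.7396>−1
Confirm numerically:
  x=-0.988: |R|=0.94910 <1
  x=-0.974: |R|=0.93673 <1
  x=-0.673: |R|=0.76181 <1
  x=-0.533: |R|=0.73973 <1
  x=-1.628: |R|=1.91637 >1
  x=-1.433: |R|=1.53835 >1
Interval (-1.0417, 0).

(-1.0417,0); λ=-6 ⇒ h* = (25/24)/6 = 0.1736.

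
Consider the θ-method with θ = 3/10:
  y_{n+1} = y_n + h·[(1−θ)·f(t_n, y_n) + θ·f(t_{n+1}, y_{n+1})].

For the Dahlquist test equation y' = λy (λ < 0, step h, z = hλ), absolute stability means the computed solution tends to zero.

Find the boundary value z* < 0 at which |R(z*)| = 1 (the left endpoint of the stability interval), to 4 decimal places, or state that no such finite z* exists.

On y'=λy, z=hλ:
  y_{n+1} = y_n + z·[7/10·y_n + 3/10·y_{n+1}] ⇒ (1 − 3/10z)y_{n+1} = (1 + 7/10z)y_n
  ⇒ R(z) = (1 + 7/10z)/(1 − 3/10z).

Find x<0 with |R(x)|<1.
x=-1.64: |R|=0.0992
R=−1: 1+7/10x = −1+3/10x ⇒ -2/5x=2 ⇒ x=2/(-2/5)=-5.0000
Confirm numerically:
  x=-4.178: |R|=0.85409 <1
  x=-2.248: |R|=0.34257 <1
  x=-2.140: |R|=0.30329 <1
  x=-2.080: |R|=0.28079 <1
  x=-5.473: |R|=1.07162 >1
  x=-5.122: |R|=1.01924 >1
Interval (-5.0000, 0).

left endpoint -5.0000.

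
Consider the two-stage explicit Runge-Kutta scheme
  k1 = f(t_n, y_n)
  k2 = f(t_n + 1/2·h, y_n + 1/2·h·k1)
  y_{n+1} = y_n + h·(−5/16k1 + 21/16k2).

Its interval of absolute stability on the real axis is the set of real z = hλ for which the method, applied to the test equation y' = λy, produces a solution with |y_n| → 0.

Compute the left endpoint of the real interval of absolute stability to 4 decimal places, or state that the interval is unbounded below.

Set f=λy, z=hλ:
  k1=λy_n ⇒ h·k1=z·y_n;  k2=λ(1+1/2z)y_n ⇒ h·k2=z(1+1/2z)y_n
  y_{n+1}/y_n = 1 − 5/16z + 21/16z(1+1/2z) = 1 + z + 21/32z²
  ⇒ R(z) = 1 + z + 21/32z².

Boundary: |R(x)|=1, x<0.
x=-0.52: |R|=0.6575
R=1: x+21/32x²=0 ⇒ x=−32/21=-1.5238; min R=1−1/(4·21/32)=0.6190>−1
Confirm numerically:
  x=-1.266: |R|=0.78581 <1
  x=-1.143: |R|=0.71436 <1
  x=-1.117: |R|=0.70180 <1
  x=-0.804: |R|=0.62021 <1
  x=-2.085: |R|=1.76787 >1
  x=-1.971: |R|=1.57843 >1
  x=-1.815: |R|=1.34684 >1
Stable set (-1.5238, 0).

left endpoint -1.5238.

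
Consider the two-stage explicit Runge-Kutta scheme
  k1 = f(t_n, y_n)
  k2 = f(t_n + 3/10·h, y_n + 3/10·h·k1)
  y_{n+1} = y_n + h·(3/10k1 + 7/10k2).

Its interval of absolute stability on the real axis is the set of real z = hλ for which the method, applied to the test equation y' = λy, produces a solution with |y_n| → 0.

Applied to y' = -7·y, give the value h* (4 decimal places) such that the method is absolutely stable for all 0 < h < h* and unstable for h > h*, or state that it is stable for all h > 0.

Test eqn y'=λy, z=hλ:
  k1=λy_n ⇒ h·k1=z·y_n;  k2=λ(1+3/10z)y_n ⇒ h·k2=z(1+3/10z)y_n
  y_{n+1}/y_n = 1 + 3/10z + 7/10z(1+3/10z) = 1 + z + 21/100z²
  ⇒ R(z) = 1 + z + 21/100z².

Need |R(x)|<1, x<0.
x=-0.76: |R|=0.3613
R=1: x+21/100x²=0 ⇒ x=−100/21=-4.7619; min R=1−1/(4·21/100)=-0.1905>−1
Confirm numerically:
  x=-4.723: |R|=0.96141 <1
  x=-2.964: |R|=0.11909 <1
  x=-2.518: |R|=0.18653 <1
  x=-2.019: |R|=0.16296 <1
  x=-5.237: |R|=1.52250 >1
  x=-4.860: |R|=1.10012 >1
Interval (-4.7619, 0).

(-4.7619,0); λ=-7 ⇒ h* = (100/21)/7 = 0.6803.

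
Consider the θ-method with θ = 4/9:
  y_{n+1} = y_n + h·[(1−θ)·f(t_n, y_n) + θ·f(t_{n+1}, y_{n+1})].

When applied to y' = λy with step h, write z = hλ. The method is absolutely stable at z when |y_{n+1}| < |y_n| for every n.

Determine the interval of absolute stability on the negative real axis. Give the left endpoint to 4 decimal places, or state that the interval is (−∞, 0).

Set f=λy, z=hλ:
  y_{n+1} = y_n + z·[5/9·y_n + 4/9·y_{n+1}] ⇒ (1 − 4/9z)y_{n+1} = (1 + 5/9z)y_n
  R(z) = (1 + 5/9z)/(1 − 4/9z).

Boundary: |R(x)|=1, x<0.
x=-1.49: |R|=0.1036
R=−1: 1+5/9x = −1+4/9x ⇒ -1/9x=2 ⇒ x=2/(-1/9)=-18.0000
Confirm numerically:
  x=-14.715: |R|=0.95159 <1
  x=-13.356: |R|=0.92561 <1
  x=-7.852: |R|=0.74886 <1
  x=-7.505: |R|=0.73104 <1
  x=-18.338: |R|=1.00410 >1
  x=-18.284: |R|=1.00346 >1
  x=-18.266: |R|=1.00324 >1
Stable set (-18.0000, 0).

(-18.0000, 0).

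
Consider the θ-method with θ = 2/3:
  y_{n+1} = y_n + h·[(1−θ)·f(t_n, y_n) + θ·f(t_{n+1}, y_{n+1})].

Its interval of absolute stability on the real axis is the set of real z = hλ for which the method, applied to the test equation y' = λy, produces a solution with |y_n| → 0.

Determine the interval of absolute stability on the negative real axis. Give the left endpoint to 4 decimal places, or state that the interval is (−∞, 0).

interval (−∞, 0).

On y'=λy, z=hλ:
  y_{n+1} = y_n + z·[1/3·y_n + 2/3·y_{n+1}] ⇒ (1 − 2/3z)y_{n+1} = (1 + 1/3z)y_n
  so R(z) = (1 + 1/3z)/(1 − 2/3z).

Boundary: |R(x)|=1, x<0.
x=-0.87: |R|=0.4494
x=-2: |R|=0.1429
x=-10: |R|=0.3043
x=-100: |R|=0.4778
θ=2/3≥1/2 ⇒ |1+1/3x|<|1−2/3x| ∀x<0 ⇒ stable on all of ℝ⁻.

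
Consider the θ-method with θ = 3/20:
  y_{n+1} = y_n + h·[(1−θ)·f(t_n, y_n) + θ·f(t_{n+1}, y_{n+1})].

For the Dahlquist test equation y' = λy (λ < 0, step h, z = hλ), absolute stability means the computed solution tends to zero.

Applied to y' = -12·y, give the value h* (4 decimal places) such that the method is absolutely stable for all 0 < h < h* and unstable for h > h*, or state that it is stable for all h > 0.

(-2.8571,0); λ=-12 ⇒ h* = (20/7)/12 = 0.2381.

With y'=λy (z=hλ):
  y_{n+1} = y_n + z·[17/20·y_n + 3/20·y_{n+1}] ⇒ (1 − 3/20z)y_{n+1} = (1 + 17/20z)y_n
  so R(z) = (1 + 17/20z)/(1 − 3/20z).

Solve |R(x)|<1 on ℝ⁻.
x=-1.04: |R|=0.1003
R=−1: 1+17/20x = −1+3/20x ⇒ -7/10x=2 ⇒ x=2/(-7/10)=-2.8571
Confirm numerically:
  x=-2.526: |R|=0.83189 <1
  x=-1.977: |R|=0.52482 <1
  x=-1.363: |R|=0.13164 <1
  x=-2.935: |R|=1.03784 >1
  x=-2.891: |R|=1.01653 >1
Stable set (-2.8571, 0).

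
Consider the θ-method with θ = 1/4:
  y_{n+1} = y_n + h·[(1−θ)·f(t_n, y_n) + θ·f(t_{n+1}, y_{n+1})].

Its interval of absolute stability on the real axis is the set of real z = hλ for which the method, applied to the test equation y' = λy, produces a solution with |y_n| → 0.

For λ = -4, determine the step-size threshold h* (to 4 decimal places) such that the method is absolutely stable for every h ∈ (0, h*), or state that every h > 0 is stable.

(-4.0000,0); λ=-4 ⇒ h* = (4)/4 = 1.0000.

Test eqn y'=λy, z=hλ:
  y_{n+1} = y_n + z·[3/4·y_n + 1/4·y_{n+1}] ⇒ (1 − 1/4z)y_{n+1} = (1 + 3/4z)y_n
  ⇒ R(z) = (1 + 3/4z)/(1 − 1/4z).

Solve |R(x)|<1 on ℝ⁻.
x=-1.13: |R|=0.1189
R=−1: 1+3/4x = −1+1/4x ⇒ -1/2x=2 ⇒ x=2/(-1/2)=-4.0000
Confirm numerically:
  x=-3.756: |R|=0.93708 <1
  x=-2.497: |R|=0.53732 <1
  x=-2.138: |R|=0.39329 <1
  x=-4.528: |R|=1.12383 >1
  x=-4.181: |R|=1.04425 >1
Stable set (-4.0000, 0).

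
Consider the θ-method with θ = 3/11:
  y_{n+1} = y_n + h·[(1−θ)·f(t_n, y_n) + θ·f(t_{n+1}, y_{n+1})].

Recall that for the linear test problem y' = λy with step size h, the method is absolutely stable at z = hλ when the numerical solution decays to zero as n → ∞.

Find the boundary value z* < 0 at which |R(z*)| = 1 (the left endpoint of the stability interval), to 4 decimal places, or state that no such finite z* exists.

Test eqn y'=λy, z=hλ:
  y_{n+1} = y_n + z·[8/11·y_n + 3/11·y_{n+1}] ⇒ (1 − 3/11z)y_{n+1} = (1 + 8/11z)y_n
  so R(z) = (1 + 8/11z)/(1 − 3/11z).

Find x<0 with |R(x)|<1.
x=-0.33: |R|=0.6972
R=−1: 1+8/11x = −1+3/11x ⇒ -5/11x=2 ⇒ x=2/(-5/11)=-4.4000
Confirm numerically:
  x=-4.128: |R|=0.94184 <1
  x=-3.220: |R|=0.71442 <1
  x=-3.168: |R|=0.69957 <1
  x=-4.980: |R|=1.11180 >1
  x=-4.709: |R|=1.06149 >1
  x=-4.437: |R|=1.00761 >1
Interval (-4.4000, 0).

left endpoint -4.4000.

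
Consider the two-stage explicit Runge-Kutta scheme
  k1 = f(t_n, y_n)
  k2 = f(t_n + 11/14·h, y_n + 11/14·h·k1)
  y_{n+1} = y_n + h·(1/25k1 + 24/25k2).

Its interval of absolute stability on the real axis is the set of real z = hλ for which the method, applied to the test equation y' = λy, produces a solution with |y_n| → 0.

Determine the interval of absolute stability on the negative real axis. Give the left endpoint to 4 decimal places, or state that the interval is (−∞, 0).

With y'=λy (z=hλ):
  k1=λy_n ⇒ h·k1=z·y_n;  k2=λ(1+11/14z)y_n ⇒ h·k2=z(1+11/14z)y_n
  y_{n+1}/y_n = 1 + 1/25z + 24/25z(1+11/14z) = 1 + z + 132/175z²
  R(z) = 1 + z + 132/175z².

Boundary: |R(x)|=1, x<0.
x=-1.34: |R|=1.0144
R=1: x+132/175x²=0 ⇒ x=−175/132=-1.3258; min R=1−1/(4·132/175)=0.6686>−1
Confirm numerically:
  x=-1.223: |R|=0.90521 <1
  x=-1.040: |R|=0.77584 <1
  x=-0.989: |R|=0.74878 <1
  x=-1.880: |R|=1.78595 >1
  x=-1.834: |R|=1.70308 >1
Stable set (-1.3258, 0).

(-1.3258, 0).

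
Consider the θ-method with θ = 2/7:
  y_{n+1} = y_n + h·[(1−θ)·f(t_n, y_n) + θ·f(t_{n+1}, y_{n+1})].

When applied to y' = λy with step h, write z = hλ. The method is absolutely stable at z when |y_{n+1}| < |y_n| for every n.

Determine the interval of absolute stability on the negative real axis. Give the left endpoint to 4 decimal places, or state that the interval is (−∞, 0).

Set f=λy, z=hλ:
  y_{n+1} = y_n + z·[5/7·y_n + 2/7·y_{n+1}] ⇒ (1 − 2/7z)y_{n+1} = (1 + 5/7z)y_n
  ⇒ R(z) = (1 + 5/7z)/(1 − 2/7z).

Solve |R(x)|<1 on ℝ⁻.
x=-1: |R|=0.2222
R=−1: 1+5/7x = −1+2/7x ⇒ -3/7x=2 ⇒ x=2/(-3/7)=-4.6667
Confirm numerically:
  x=-4.616: |R|=0.99064 <1
  x=-2.650: |R|=0.50813 <1
  x=-2.123: |R|=0.32145 <1
  x=-5.133: |R|=1.08103 >1
  x=-4.716: |R|=1.00901 >1
Interval (-4.6667, 0).

z∈(-4.6667,0).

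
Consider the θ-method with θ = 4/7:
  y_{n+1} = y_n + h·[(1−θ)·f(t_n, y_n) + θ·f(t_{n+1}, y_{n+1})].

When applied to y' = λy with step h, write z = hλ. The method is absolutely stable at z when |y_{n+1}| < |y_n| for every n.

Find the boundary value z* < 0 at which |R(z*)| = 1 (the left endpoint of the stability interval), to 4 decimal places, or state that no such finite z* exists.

Set f=λy, z=hλ:
  y_{n+1} = y_n + z·[3/7·y_n + 4/7·y_{n+1}] ⇒ (1 − 4/7z)y_{n+1} = (1 + 3/7z)y_n
  Hence R(z) = (1 + 3/7z)/(1 − 4/7z).

Find x<0 with |R(x)|<1.
x=-1.33: |R|=0.2443
x=-2: |R|=0.0667
x=-10: |R|=0.4894
x=-100: |R|=0.7199
θ=4/7≥1/2 ⇒ |1+3/7x|<|1−4/7x| ∀x<0 ⇒ stable on all of ℝ⁻.

(−∞, 0) — no finite endpoint.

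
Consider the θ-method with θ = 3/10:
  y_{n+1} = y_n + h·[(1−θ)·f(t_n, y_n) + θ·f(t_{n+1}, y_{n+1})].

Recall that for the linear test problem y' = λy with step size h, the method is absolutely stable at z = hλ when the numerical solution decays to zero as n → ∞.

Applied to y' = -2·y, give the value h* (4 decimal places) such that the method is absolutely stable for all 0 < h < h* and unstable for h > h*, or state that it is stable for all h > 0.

(-5.0000,0); λ=-2 ⇒ h* = (5)/2 = 2.5000.

Test eqn y'=λy, z=hλ:
  y_{n+1} = y_n + z·[7/10·y_n + 3/10·y_{n+1}] ⇒ (1 − 3/10z)y_{n+1} = (1 + 7/10z)y_n
  ⇒ R(z) = (1 + 7/10z)/(1 − 3/10z).

Find x<0 with |R(x)|<1.
x=-0.74: |R|=0.3944
R=−1: 1+7/10x = −1+3/10x ⇒ -2/5x=2 ⇒ x=2/(-2/5)=-5.0000
Confirm numerically:
  x=-3.661: |R|=0.74475 <1
  x=-3.405: |R|=0.68439 <1
  x=-2.853: |R|=0.53726 <1
  x=-5.504: |R|=1.07604 >1
  x=-5.355: |R|=1.05448 >1
  x=-5.232: |R|=1.03611 >1
Stable set (-5.0000, 0).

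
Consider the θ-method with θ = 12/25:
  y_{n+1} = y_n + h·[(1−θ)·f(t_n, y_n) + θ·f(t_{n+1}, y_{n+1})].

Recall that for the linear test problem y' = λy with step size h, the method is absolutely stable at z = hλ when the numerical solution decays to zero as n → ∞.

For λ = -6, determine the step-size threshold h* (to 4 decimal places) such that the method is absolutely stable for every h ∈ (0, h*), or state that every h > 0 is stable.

(-50.0000,0); λ=-6 ⇒ h* = (50)/6 = 8.3333.

Test eqn y'=λy, z=hλ:
  y_{n+1} = y_n + z·[13/25·y_n + 12/25·y_{n+1}] ⇒ (1 − 12/25z)y_{n+1} = (1 + 13/25z)y_n
  Hence R(z) = (1 + 13/25z)/(1 − 12/25z).

Find x<0 with |R(x)|<1.
x=-0.32: |R|=0.7226
R=−1: 1+13/25x = −1+12/25x ⇒ -1/25x=2 ⇒ x=2/(-1/25)=-50.0000
Confirm numerically:
  x=-43.895: |R|=0.98894 <1
  x=-28.026: |R|=0.93918 <1
  x=-25.050: |R|=0.92337 <1
  x=-50.520: |R|=1.00082 >1
  x=-50.448: |R|=1.00071 >1
  x=-50.235: |R|=1.00037 >1
Interval (-50.0000, 0).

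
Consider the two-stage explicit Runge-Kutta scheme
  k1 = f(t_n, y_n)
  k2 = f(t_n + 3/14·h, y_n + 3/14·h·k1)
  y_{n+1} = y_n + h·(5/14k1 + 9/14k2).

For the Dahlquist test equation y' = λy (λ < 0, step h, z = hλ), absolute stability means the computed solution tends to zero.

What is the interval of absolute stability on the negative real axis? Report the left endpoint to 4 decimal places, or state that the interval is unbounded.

z∈(-7.2593,0).

Test eqn y'=λy, z=hλ:
  k1=λy_n ⇒ h·k1=z·y_n;  k2=λ(1+3/14z)y_n ⇒ h·k2=z(1+3/14z)y_n
  y_{n+1}/y_n = 1 + 5/14z + 9/14z(1+3/14z) = 1 + z + 27/196z²
  Hence R(z) = 1 + z + 27/196z².

Find x<0 with |R(x)|<1.
x=-1.57: |R|=0.2304
R=1: x+27/196x²=0 ⇒ x=−196/27=-7.2593; min R=1−1/(4·27/196)=-0.8148>−1
Confirm numerically:
  x=-5.087: |R|=0.52223 <1
  x=-3.974: |R|=0.79848 <1
  x=-3.081: |R|=0.77335 <1
  x=-7.587: |R|=1.34254 >1
  x=-7.296: |R|=1.03693 >1
Stable set (-7.2593, 0).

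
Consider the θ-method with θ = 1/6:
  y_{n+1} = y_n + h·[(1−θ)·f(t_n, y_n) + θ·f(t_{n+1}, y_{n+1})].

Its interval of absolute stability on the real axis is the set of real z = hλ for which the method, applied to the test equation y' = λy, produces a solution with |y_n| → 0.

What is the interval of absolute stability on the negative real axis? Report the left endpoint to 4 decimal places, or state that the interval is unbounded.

z∈(-3.0000,0).

With y'=λy (z=hλ):
  y_{n+1} = y_n + z·[5/6·y_n + 1/6·y_{n+1}] ⇒ (1 − 1/6z)y_{n+1} = (1 + 5/6z)y_n
  so R(z) = (1 + 5/6z)/(1 − 1/6z).

Find x<0 with |R(x)|<1.
x=-0.86: |R|=0.2478
R=−1: 1+5/6x = −1+1/6x ⇒ -2/3x=2 ⇒ x=2/(-2/3)=-3.0000
Confirm numerically:
  x=-2.048: |R|=0.52684 <1
  x=-1.943: |R|=0.46771 <1
  x=-1.374: |R|=0.11798 <1
  x=-3.441: |R|=1.18684 >1
  x=-3.292: |R|=1.12570 >1
  x=-3.057: |R|=1.02517 >1
Interval (-3.0000, 0).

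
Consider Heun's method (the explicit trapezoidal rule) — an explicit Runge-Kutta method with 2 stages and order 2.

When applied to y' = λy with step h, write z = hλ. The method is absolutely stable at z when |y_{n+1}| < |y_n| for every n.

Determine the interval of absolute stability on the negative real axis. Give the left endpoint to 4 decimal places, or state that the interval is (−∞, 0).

(-2.0000, 0).

Set f=λy, z=hλ:
  order 2, 2-stage ⇒ R(z)=1+z+z^2/2
  (e.g. R(-1.55)=0.65125, |R|=0.65125)

Need |R(x)|<1, x<0.
x=-1.55: |R|=0.6513
|R(-1.03)|=0.5005 |R(-0.96)|=0.5008 |R(-0.81)|=0.5181
Bisect:
  x_lo=-2.6139 |R|=1.8023  x_hi=-0.0869 |R|=0.9169
  mid=-1.35038 |R|=0.56138 →hi
  mid=-1.98212 |R|=0.98228 →hi
  mid=-2.29800 |R|=1.34240 →lo
  mid=-2.14006 |R|=1.14987 →lo
  mid=-2.06109 |R|=1.06296 →lo
  mid=-2.02161 |R|=1.02184 →lo
  mid=-2.00187 |R|=1.00187 →lo
  mid=-1.99200 |R|=0.99203 →hi
  ...
  [-2.00002,-1.99986] ⇒ x*=-2.0000
Interval (-2.0000, 0).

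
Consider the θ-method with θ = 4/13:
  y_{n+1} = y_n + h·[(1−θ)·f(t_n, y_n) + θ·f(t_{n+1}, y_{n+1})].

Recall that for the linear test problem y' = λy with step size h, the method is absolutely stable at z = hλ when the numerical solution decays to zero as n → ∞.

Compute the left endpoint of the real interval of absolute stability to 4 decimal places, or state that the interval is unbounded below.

left endpoint -5.2000.

Test eqn y'=λy, z=hλ:
  y_{n+1} = y_n + z·[9/13·y_n + 4/13·y_{n+1}] ⇒ (1 − 4/13z)y_{n+1} = (1 + 9/13z)y_n
  Hence R(z) = (1 + 9/13z)/(1 − 4/13z).

Boundary: |R(x)|=1, x<0.
x=-0.99: |R|=0.2412
R=−1: 1+9/13x = −1+4/13x ⇒ -5/13x=2 ⇒ x=2/(-5/13)=-5.2000
Confirm numerically:
  x=-4.217: |R|=0.83544 <1
  x=-2.795: |R|=0.50269 <1
  x=-2.179: |R|=0.30443 <1
  x=-5.456: |R|=1.03676 >1
  x=-5.289: |R|=1.01303 >1
Interval (-5.2000, 0).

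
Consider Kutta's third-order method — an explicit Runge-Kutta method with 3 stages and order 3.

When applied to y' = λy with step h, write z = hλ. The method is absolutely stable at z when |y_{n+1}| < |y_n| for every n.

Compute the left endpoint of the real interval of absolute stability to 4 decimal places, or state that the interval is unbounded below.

On y'=λy, z=hλ:
  order 3, 3-stage ⇒ R(z)=1+z+z^2/2+z^3/6
  (e.g. R(-1.44)=0.09914, |R|=0.09914)

Find x<0 with |R(x)|<1.
x=-1.44: |R|=0.0991
|R(-2.88)|=1.7141 |R(-2.64)|=1.2218 |R(-2.2)|=0.5547
Bisect:
  x_lo=-2.8609 |R|=1.6712  x_hi=-0.1740 |R|=0.8403
  mid=-1.51745 |R|=0.05152 →hi
  mid=-2.18919 |R|=0.54155 →hi
  mid=-2.52506 |R|=1.02036 →lo
  mid=-2.35712 |R|=0.76182 →hi
  mid=-2.44109 |R|=0.88601 →hi
  mid=-2.48307 |R|=0.95188 →hi
  mid=-2.50407 |R|=0.98579 →hi
  mid=-2.51456 |R|=1.00299 →lo
  mid=-2.50931 |R|=0.99437 →hi
  ...
  [-2.51276,-2.51259] ⇒ x*=-2.5127
So |R|<1 on (-2.5127, 0).

left endpoint -2.5127.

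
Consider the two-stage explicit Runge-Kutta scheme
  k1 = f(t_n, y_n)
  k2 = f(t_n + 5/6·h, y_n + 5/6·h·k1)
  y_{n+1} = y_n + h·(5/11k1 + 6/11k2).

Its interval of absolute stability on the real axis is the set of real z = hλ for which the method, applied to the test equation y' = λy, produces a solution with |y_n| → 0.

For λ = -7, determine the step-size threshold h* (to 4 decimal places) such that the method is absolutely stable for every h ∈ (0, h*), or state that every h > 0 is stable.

With y'=λy (z=hλ):
  k1=λy_n ⇒ h·k1=z·y_n;  k2=λ(1+5/6z)y_n ⇒ h·k2=z(1+5/6z)y_n
  y_{n+1}/y_n = 1 + 5/11z + 6/11z(1+5/6z) = 1 + z + 5/11z²
  ⇒ R(z) = 1 + z + 5/11z².

Boundary: |R(x)|=1, x<0.
x=-1.23: |R|=0.4577
R=1: x+5/11x²=0 ⇒ x=−11/5=-2.2000; min R=1−1/(4·5/11)=0.4500>−1
Confirm numerically:
  x=-1.878: |R|=0.72513 <1
  x=-1.583: |R|=0.55604 <1
  x=-1.522: |R|=0.53095 <1
  x=-1.081: |R|=0.45016 <1
  x=-2.764: |R|=1.70859 >1
  x=-2.251: |R|=1.05218 >1
Interval (-2.2000, 0).

(-2.2000,0); λ=-7 ⇒ h* = (11/5)/7 = 0.3143.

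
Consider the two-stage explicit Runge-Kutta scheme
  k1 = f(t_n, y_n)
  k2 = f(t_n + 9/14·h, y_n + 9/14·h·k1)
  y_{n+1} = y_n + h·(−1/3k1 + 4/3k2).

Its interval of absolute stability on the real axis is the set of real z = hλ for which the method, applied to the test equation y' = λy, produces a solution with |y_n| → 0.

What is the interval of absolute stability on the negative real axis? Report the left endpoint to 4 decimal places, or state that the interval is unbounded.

(-1.1667, 0).

With y'=λy (z=hλ):
  k1=λy_n ⇒ h·k1=z·y_n;  k2=λ(1+9/14z)y_n ⇒ h·k2=z(1+9/14z)y_n
  y_{n+1}/y_n = 1 − 1/3z + 4/3z(1+9/14z) = 1 + z + 6/7z²
  R(z) = 1 + z + 6/7z².

Solve |R(x)|<1 on ℝ⁻.
x=-1.17: |R|=1.0033
R=1: x+6/7x²=0 ⇒ x=−7/6=-1.1667; min R=1−1/(4·6/7)=0.7083>−1
Confirm numerically:
  x=-0.966: |R|=0.83385 <1
  x=-0.680: |R|=0.71634 <1
  x=-0.534: |R|=0.71042 <1
  x=-1.634: |R|=1.65453 >1
  x=-1.493: |R|=1.41761 >1
  x=-1.391: |R|=1.26747 >1
So |R|<1 on (-1.1667, 0).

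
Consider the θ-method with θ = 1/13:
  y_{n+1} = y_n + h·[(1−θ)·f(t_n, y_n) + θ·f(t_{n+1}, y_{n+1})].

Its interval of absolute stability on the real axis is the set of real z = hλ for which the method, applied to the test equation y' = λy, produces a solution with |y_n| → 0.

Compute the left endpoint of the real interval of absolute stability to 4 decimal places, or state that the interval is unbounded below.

left endpoint -2.3636.

On y'=λy, z=hλ:
  y_{n+1} = y_n + z·[12/13·y_n + 1/13·y_{n+1}] ⇒ (1 − 1/13z)y_{n+1} = (1 + 12/13z)y_n
  R(z) = (1 + 12/13z)/(1 − 1/13z).

Find x<0 with |R(x)|<1.
x=-0.91: |R|=0.1495
R=−1: 1+12/13x = −1+1/13x ⇒ -11/13x=2 ⇒ x=2/(-11/13)=-2.3636
Confirm numerically:
  x=-2.252: |R|=0.91949 <1
  x=-1.756: |R|=0.54703 <1
  x=-1.056: |R|=0.02334 <1
  x=-2.937: |R|=1.39575 >1
  x=-2.861: |R|=1.34493 >1
Stable set (-2.3636, 0).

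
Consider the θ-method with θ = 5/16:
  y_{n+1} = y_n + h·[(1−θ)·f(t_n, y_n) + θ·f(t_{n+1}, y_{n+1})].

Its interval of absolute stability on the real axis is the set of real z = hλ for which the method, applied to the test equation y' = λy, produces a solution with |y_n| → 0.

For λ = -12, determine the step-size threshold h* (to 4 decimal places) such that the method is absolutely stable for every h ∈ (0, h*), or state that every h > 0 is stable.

Set f=λy, z=hλ:
  y_{n+1} = y_n + z·[11/16·y_n + 5/16·y_{n+1}] ⇒ (1 − 5/16z)y_{n+1} = (1 + 11/16z)y_n
  so R(z) = (1 + 11/16z)/(1 − 5/16z).

Solve |R(x)|<1 on ℝ⁻.
x=-0.39: |R|=0.6524
R=−1: 1+11/16x = −1+5/16x ⇒ -3/8x=2 ⇒ x=2/(-3/8)=-5.3333
Confirm numerically:
  x=-5.071: |R|=0.96194 <1
  x=-3.616: |R|=0.69765 <1
  x=-2.877: |R|=0.51496 <1
  x=-5.867: |R|=1.07063 >1
  x=-5.621: |R|=1.03913 >1
Stable set (-5.3333, 0).

(-5.3333,0); λ=-12 ⇒ h* = (16/3)/12 = 0.4444.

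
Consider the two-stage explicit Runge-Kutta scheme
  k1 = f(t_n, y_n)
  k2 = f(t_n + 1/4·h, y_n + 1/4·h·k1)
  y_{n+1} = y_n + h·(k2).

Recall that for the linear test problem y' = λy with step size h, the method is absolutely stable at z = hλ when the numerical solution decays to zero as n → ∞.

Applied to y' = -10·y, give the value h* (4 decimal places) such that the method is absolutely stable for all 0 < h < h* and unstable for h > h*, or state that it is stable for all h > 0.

Test eqn y'=λy, z=hλ:
  k1=λy_n ⇒ h·k1=z·y_n;  k2=λ(1+1/4z)y_n ⇒ h·k2=z(1+1/4z)y_n
  y_{n+1}/y_n = 1 + z(1+1/4z) = 1 + z + 1/4z²
  ⇒ R(z) = 1 + z + 1/4z².

Boundary: |R(x)|=1, x<0.
x=-0.7: |R|=0.4225
R=1: x+1/4x²=0 ⇒ x=−4=-4.0000; min R=1−1/(4·1/4)=0.0000>−1
Confirm numerically:
  x=-2.917: |R|=0.21022 <1
  x=-2.524: |R|=0.06864 <1
  x=-2.427: |R|=0.04558 <1
  x=-1.642: |R|=0.03204 <1
  x=-4.561: |R|=1.63968 >1
  x=-4.537: |R|=1.60909 >1
  x=-4.512: |R|=1.57754 >1
Interval (-4.0000, 0).

(-4.0000,0); λ=-10 ⇒ h* = (4)/10 = 0.4000.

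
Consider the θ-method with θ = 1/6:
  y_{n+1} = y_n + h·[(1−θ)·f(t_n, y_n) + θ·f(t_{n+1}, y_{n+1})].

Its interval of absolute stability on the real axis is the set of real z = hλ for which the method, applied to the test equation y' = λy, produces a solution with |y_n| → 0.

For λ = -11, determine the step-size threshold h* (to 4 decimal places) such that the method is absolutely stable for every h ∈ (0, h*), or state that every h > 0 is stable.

(-3.0000,0); λ=-11 ⇒ h* = (3)/11 = 0.2727.

With y'=λy (z=hλ):
  y_{n+1} = y_n + z·[5/6·y_n + 1/6·y_{n+1}] ⇒ (1 − 1/6z)y_{n+1} = (1 + 5/6z)y_n
  ⇒ R(z) = (1 + 5/6z)/(1 − 1/6z).

Solve |R(x)|<1 on ℝ⁻.
x=-0.47: |R|=0.5641
R=−1: 1+5/6x = −1+1/6x ⇒ -2/3x=2 ⇒ x=2/(-2/3)=-3.0000
Confirm numerically:
  x=-2.916: |R|=0.96231 <1
  x=-2.596: |R|=0.81201 <1
  x=-1.794: |R|=0.38106 <1
  x=-1.245: |R|=0.03106 <1
  x=-3.330: |R|=1.14148 >1
  x=-3.081: |R|=1.03568 >1
Interval (-3.0000, 0).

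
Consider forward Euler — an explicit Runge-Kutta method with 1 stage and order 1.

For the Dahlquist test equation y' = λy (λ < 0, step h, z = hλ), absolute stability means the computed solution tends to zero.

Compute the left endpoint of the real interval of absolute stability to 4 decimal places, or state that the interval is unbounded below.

z* = -2.0000.

Test eqn y'=λy, z=hλ:
  order 1, 1-stage ⇒ R(z)=1+z
  (e.g. R(-1.75)=-0.75000, |R|=0.75000)

Need |R(x)|<1, x<0.
x=-1.75: |R|=0.7500
|R(-1.97)|=0.9700 |R(-1.24)|=0.2400 |R(-1.16)|=0.1600
Bisect:
  x_lo=-2.6616 |R|=1.6616  x_hi=-0.0748 |R|=0.9252
  mid=-1.36823 |R|=0.36823 →hi
  mid=-2.01493 |R|=1.01493 →lo
  mid=-1.69158 |R|=0.69158 →hi
  mid=-1.85325 |R|=0.85325 →hi
  mid=-1.93409 |R|=0.93409 →hi
  mid=-1.97451 |R|=0.97451 →hi
  mid=-1.99472 |R|=0.99472 →hi
  mid=-2.00482 |R|=1.00482 →lo
  mid=-1.99977 |R|=0.99977 →hi
  mid=-2.00230 |R|=1.00230 →lo
  ...
  [-2.00008,-1.99993] ⇒ x*=-2.0000
So |R|<1 on (-2.0000, 0).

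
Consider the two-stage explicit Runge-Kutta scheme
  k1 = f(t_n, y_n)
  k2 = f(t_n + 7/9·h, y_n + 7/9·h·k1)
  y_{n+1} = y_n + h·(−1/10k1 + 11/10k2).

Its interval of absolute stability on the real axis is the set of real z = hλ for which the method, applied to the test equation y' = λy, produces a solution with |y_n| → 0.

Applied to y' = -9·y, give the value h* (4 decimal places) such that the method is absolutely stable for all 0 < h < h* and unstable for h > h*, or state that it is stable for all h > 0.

On y'=λy, z=hλ:
  k1=λy_n ⇒ h·k1=z·y_n;  k2=λ(1+7/9z)y_n ⇒ h·k2=z(1+7/9z)y_n
  y_{n+1}/y_n = 1 − 1/10z + 11/10z(1+7/9z) = 1 + z + 77/90z²
  so R(z) = 1 + z + 77/90z².

Need |R(x)|<1, x<0.
x=-0.58: |R|=0.7078
R=1: x+77/90x²=0 ⇒ x=−90/77=-1.1688; min R=1−1/(4·77/90)=0.7078>−1
Confirm numerically:
  x=-1.127: |R|=0.95967 <1
  x=-0.908: |R|=0.79737 <1
  x=-0.621: |R|=0.70894 <1
  x=-1.565: |R|=1.53045 >1
  x=-1.415: |R|=1.29801 >1
  x=-1.236: |R|=1.07103 >1
Stable set (-1.1688, 0).

(-1.1688,0); λ=-9 ⇒ h* = (90/77)/9 = 0.1299.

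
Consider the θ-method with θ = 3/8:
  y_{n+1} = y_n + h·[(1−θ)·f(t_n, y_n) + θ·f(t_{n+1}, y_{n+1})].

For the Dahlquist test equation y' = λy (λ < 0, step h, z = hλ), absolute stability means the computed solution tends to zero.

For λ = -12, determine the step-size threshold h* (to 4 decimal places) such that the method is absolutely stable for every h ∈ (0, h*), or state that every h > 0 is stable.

(-8.0000,0); λ=-12 ⇒ h* = (8)/12 = 0.6667.

On y'=λy, z=hλ:
  y_{n+1} = y_n + z·[5/8·y_n + 3/8·y_{n+1}] ⇒ (1 − 3/8z)y_{n+1} = (1 + 5/8z)y_n
  so R(z) = (1 + 5/8z)/(1 − 3/8z).

Boundary: |R(x)|=1, x<0.
x=-1.03: |R|=0.2570
R=−1: 1+5/8x = −1+3/8x ⇒ -1/4x=2 ⇒ x=2/(-1/4)=-8.0000
Confirm numerically:
  x=-7.250: |R|=0.94958 <1
  x=-5.246: |R|=0.76797 <1
  x=-4.062: |R|=0.60983 <1
  x=-3.986: |R|=0.59776 <1
  x=-8.462: |R|=1.02768 >1
  x=-8.075: |R|=1.00465 >1
So |R|<1 on (-8.0000, 0).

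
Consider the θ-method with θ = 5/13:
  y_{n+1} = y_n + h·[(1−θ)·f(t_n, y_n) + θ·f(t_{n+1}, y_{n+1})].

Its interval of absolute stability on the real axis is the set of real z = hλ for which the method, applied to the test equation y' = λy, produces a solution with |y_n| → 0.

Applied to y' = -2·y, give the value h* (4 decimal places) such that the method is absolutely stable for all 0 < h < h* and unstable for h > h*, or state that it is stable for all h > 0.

Set f=λy, z=hλ:
  y_{n+1} = y_n + z·[8/13·y_n + 5/13·y_{n+1}] ⇒ (1 − 5/13z)y_{n+1} = (1 + 8/13z)y_n
  ⇒ R(z) = (1 + 8/13z)/(1 − 5/13z).

Need |R(x)|<1, x<0.
x=-0.48: |R|=0.5948
R=−1: 1+8/13x = −1+5/13x ⇒ -3/13x=2 ⇒ x=2/(-3/13)=-8.6667
Confirm numerically:
  x=-7.966: |R|=0.96021 <1
  x=-7.868: |R|=0.95422 <1
  x=-7.486: |R|=0.92976 <1
  x=-8.993: |R|=1.01689 >1
  x=-8.991: |R|=1.01679 >1
  x=-8.805: |R|=1.00728 >1
Stable set (-8.6667, 0).

(-8.6667,0); λ=-2 ⇒ h* = (26/3)/2 = 4.3333.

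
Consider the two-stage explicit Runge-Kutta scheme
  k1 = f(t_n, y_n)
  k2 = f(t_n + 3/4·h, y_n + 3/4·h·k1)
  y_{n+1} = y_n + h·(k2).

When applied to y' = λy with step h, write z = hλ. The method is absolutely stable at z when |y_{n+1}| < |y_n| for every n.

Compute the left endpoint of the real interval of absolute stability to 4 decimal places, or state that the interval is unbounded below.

On y'=λy, z=hλ:
  k1=λy_n ⇒ h·k1=z·y_n;  k2=λ(1+3/4z)y_n ⇒ h·k2=z(1+3/4z)y_n
  y_{n+1}/y_n = 1 + z(1+3/4z) = 1 + z + 3/4z²
  R(z) = 1 + z + 3/4z².

Find x<0 with |R(x)|<1.
x=-1.35: |R|=1.0169
R=1: x+3/4x²=0 ⇒ x=−4/3=-1.3333; min R=1−1/(4·3/4)=0.6667>−1
Confirm numerically:
  x=-0.888: |R|=0.70341 <1
  x=-0.790: |R|=0.67807 <1
  x=-0.753: |R|=0.67226 <1
  x=-0.677: |R|=0.66675 <1
  x=-1.777: |R|=1.59130 >1
  x=-1.517: |R|=1.20897 >1
So |R|<1 on (-1.3333, 0).

left endpoint -1.3333.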